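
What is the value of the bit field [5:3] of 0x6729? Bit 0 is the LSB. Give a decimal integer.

v = 110011100101001
Shift right by 3: 110011100101
Mask low 3 bits: 101 = 5

5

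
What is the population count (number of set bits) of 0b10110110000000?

5

n = 10110110000000
Count the 1s: 1 + 1 + 1 + 1 + 1 = 5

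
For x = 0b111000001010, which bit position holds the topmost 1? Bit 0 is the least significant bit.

11

0b111000001010 = 111000001010
The topmost 1 is at position 11 (since 2^11 = 2048 ≤ 3594 < 4096).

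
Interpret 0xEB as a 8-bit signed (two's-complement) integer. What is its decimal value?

pattern = 11101011 (MSB is 1 ⇒ negative)
Invert: 00010100, add 1 → 00010101 = 21, so the value is -21.
(Equivalently: 235 - 2^8 = 235 - 256 = -21.)

-21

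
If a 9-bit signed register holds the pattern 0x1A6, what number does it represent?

pattern = 110100110 (MSB is 1 ⇒ negative)
Invert: 001011001, add 1 → 001011010 = 90, so the value is -90.
(Equivalently: 422 - 2^9 = 422 - 512 = -90.)

-90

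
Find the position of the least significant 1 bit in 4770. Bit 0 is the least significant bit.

4770 = 1001010100010
Trailing zeros: 1, so the lowest set bit is bit 1 (value 2).

1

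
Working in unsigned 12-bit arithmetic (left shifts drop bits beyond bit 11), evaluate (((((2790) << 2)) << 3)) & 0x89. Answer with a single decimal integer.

2790 = 101011100110
→ << 2 (mod 2^12) → 101110011000 = 2968
→ << 3 (mod 2^12) → 110011000000 = 3264
0x89 = 000010001001
→ & → 000010000000 = 128

128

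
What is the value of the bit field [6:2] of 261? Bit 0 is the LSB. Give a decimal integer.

1

v = 00100000101
Shift right by 2: 001000001
Mask low 5 bits: 00001 = 1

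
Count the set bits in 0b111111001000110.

n = 111111001000110
Count the 1s: 1 + 1 + 1 + 1 + 1 + 1 + 1 + 1 + 1 = 9

9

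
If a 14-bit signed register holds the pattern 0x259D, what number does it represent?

pattern = 10010110011101 (MSB is 1 ⇒ negative)
Invert: 01101001100010, add 1 → 01101001100011 = 6755, so the value is -6755.
(Equivalently: 9629 - 2^14 = 9629 - 16384 = -6755.)

-6755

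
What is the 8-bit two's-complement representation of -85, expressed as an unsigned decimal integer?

171

85 in 8 bits: 01010101
Invert: 10101010
Add 1:  10101011 = 171
(Check: 2^8 - 85 = 256 - 85 = 171.)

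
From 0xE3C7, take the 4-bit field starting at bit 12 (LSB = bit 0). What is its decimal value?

v = 1110001111000111
Shift right by 12: 1110
Mask low 4 bits: 1110 = 14

14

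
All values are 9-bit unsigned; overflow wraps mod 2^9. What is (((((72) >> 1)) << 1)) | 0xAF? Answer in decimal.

72 = 001001000
→ >> 1 → 000100100 = 36
→ << 1 (mod 2^9) → 001001000 = 72
0xAF = 010101111
→ | → 011101111 = 239

239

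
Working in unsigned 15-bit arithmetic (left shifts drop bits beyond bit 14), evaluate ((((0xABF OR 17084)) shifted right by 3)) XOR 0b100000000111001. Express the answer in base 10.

0xABF = 000101010111111
17084 = 100001010111100
→ OR → 100101010111111 = 19135
→ shifted right by 3 → 000100101010111 = 2391
0b100000000111001 = 100000000111001
→ XOR → 100100101101110 = 18798

18798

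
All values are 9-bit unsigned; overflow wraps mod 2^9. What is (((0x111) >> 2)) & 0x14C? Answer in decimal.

68

0x111 = 100010001
→ >> 2 → 001000100 = 68
0x14C = 101001100
→ & → 001000100 = 68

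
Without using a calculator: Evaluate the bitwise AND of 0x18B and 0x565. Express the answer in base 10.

0x18B = 00110001011
0x565 = 10101100101
AND → 00100000001 = 257

257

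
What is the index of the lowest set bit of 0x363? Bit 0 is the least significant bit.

0

0x363 = 1101100011
Trailing zeros: 0, so the lowest set bit is bit 0 (value 1).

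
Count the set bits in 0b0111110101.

n = 111110101
Count the 1s: 1 + 1 + 1 + 1 + 1 + 1 + 1 = 7

7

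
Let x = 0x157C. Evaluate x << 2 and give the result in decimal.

0x157C = 001010101111100
shift left by 2 → 101010111110000 = 22000
(equivalently, 5500 × 2^2 = 5500 × 4)

22000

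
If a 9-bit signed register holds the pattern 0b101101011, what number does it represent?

-149

pattern = 101101011 (MSB is 1 ⇒ negative)
Invert: 010010100, add 1 → 010010101 = 149, so the value is -149.
(Equivalently: 363 - 2^9 = 363 - 512 = -149.)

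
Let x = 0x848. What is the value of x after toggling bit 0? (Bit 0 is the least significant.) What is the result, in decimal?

2121

x = 100001001000
bit 0 is currently 0; toggle it via x ^ (1 << 0) = x ^ 1
→ 100001001001 = 2121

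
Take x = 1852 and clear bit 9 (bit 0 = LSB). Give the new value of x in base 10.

1340

x = 11100111100
bit 9 is currently 1; clear it via x & ~(1 << 9) = x & ~512
→ 10100111100 = 1340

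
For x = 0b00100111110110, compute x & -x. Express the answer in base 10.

2

x = 100111110110 = 2550
-x (two's complement) = …011000001010
AND   = 000000000010 = 2
(x & -x isolates the lowest set bit of x.)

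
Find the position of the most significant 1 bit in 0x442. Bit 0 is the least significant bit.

0x442 = 10001000010
The topmost 1 is at position 10 (since 2^10 = 1024 ≤ 1090 < 2048).

10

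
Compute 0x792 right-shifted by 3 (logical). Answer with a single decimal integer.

0x792 = 11110010010
shift right by 3 → 00011110010 = 242
(equivalently, floor(1938 / 8))

242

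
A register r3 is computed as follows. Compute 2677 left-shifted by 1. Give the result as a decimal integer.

5354

2677 = 0101001110101
shift left by 1 → 1010011101010 = 5354
(equivalently, 2677 × 2^1 = 2677 × 2)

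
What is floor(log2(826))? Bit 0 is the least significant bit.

9

826 = 1100111010
The topmost 1 is at position 9 (since 2^9 = 512 ≤ 826 < 1024).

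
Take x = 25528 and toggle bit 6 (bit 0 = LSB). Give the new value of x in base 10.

25592

x = 110001110111000
bit 6 is currently 0; toggle it via x ^ (1 << 6) = x ^ 64
→ 110001111111000 = 25592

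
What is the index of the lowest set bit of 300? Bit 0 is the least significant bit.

300 = 100101100
Trailing zeros: 2, so the lowest set bit is bit 2 (value 4).

2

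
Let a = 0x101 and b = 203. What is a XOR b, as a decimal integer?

458

0x101 = 100000001
203 = 011001011
XOR → 111001010 = 458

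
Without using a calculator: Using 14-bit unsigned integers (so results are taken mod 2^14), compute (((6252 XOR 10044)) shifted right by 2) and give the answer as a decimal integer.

4052

6252 = 01100001101100
10044 = 10011100111100
→ XOR → 11111101010000 = 16208
→ shifted right by 2 → 00111111010100 = 4052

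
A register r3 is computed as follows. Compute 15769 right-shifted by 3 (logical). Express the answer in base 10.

15769 = 11110110011001
shift right by 3 → 00011110110011 = 1971
(equivalently, floor(15769 / 8))

1971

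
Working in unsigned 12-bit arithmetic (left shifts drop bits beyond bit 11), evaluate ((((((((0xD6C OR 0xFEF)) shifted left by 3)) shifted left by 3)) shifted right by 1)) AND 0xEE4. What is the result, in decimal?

0xD6C = 110101101100
0xFEF = 111111101111
→ OR → 111111101111 = 4079
→ shifted left by 3 (mod 2^12) → 111101111000 = 3960
→ shifted left by 3 (mod 2^12) → 101111000000 = 3008
→ shifted right by 1 → 010111100000 = 1504
0xEE4 = 111011100100
→ AND → 010011100000 = 1248

1248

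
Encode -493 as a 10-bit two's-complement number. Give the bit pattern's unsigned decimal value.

493 in 10 bits: 0111101101
Invert: 1000010010
Add 1:  1000010011 = 531
(Check: 2^10 - 493 = 1024 - 493 = 531.)

531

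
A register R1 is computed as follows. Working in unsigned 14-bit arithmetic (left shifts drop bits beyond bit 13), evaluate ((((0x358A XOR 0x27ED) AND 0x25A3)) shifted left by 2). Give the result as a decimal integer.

0x358A = 11010110001010
0x27ED = 10011111101101
→ XOR → 01001001100111 = 4711
0x25A3 = 10010110100011
→ AND → 00000000100011 = 35
→ shifted left by 2 (mod 2^14) → 00000010001100 = 140

140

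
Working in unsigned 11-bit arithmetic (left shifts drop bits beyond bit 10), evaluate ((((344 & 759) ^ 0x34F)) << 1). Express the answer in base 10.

1598

344 = 00101011000
759 = 01011110111
→ & → 00001010000 = 80
0x34F = 01101001111
→ ^ → 01100011111 = 799
→ << 1 (mod 2^11) → 11000111110 = 1598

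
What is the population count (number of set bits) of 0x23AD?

8

0x23AD = 10001110101101
Count the 1s: 1 + 1 + 1 + 1 + 1 + 1 + 1 + 1 = 8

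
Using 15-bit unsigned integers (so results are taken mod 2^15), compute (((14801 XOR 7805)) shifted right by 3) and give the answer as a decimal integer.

1269

14801 = 011100111010001
7805 = 001111001111101
→ XOR → 010011110101100 = 10156
→ shifted right by 3 → 000010011110101 = 1269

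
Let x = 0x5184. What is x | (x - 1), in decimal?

20871

x = 101000110000100 = 20868
x - 1 = 101000110000011
OR    = 101000110000111 = 20871
(x | (x - 1) sets all bits below the lowest set bit.)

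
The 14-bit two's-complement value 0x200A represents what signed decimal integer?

-8182

pattern = 10000000001010 (MSB is 1 ⇒ negative)
Invert: 01111111110101, add 1 → 01111111110110 = 8182, so the value is -8182.
(Equivalently: 8202 - 2^14 = 8202 - 16384 = -8182.)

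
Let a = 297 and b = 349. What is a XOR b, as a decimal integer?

297 = 100101001
349 = 101011101
XOR → 001110100 = 116

116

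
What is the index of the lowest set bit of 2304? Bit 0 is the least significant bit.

2304 = 100100000000
Trailing zeros: 8, so the lowest set bit is bit 8 (value 256).

8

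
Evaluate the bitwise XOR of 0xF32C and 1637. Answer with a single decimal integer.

0xF32C = 1111001100101100
1637 = 0000011001100101
XOR → 1111010101001001 = 62793

62793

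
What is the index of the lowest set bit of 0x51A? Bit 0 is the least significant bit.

0x51A = 10100011010
Trailing zeros: 1, so the lowest set bit is bit 1 (value 2).

1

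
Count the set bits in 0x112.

0x112 = 100010010
Count the 1s: 1 + 1 + 1 = 3

3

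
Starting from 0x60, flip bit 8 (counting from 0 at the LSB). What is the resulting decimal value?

352

x = 00001100000
bit 8 is currently 0; toggle it via x ^ (1 << 8) = x ^ 256
→ 00101100000 = 352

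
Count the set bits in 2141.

6

2141 = 100001011101
Count the 1s: 1 + 1 + 1 + 1 + 1 + 1 = 6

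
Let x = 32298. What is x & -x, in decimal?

x = 111111000101010 = 32298
-x (two's complement) = …000000111010110
AND   = 000000000000010 = 2
(x & -x isolates the lowest set bit of x.)

2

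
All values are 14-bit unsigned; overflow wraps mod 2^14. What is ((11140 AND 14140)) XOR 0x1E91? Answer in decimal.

11140 = 10101110000100
14140 = 11011100111100
→ AND → 10001100000100 = 8964
0x1E91 = 01111010010001
→ XOR → 11110110010101 = 15765

15765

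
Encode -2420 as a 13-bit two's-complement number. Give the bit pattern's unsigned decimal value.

2420 in 13 bits: 0100101110100
Invert: 1011010001011
Add 1:  1011010001100 = 5772
(Check: 2^13 - 2420 = 8192 - 2420 = 5772.)

5772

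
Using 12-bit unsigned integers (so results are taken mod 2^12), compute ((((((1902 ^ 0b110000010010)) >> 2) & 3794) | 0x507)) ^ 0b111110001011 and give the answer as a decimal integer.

2140

1902 = 011101101110
0b110000010010 = 110000010010
→ ^ → 101101111100 = 2940
→ >> 2 → 001011011111 = 735
3794 = 111011010010
→ & → 001011010010 = 722
0x507 = 010100000111
→ | → 011111010111 = 2007
0b111110001011 = 111110001011
→ ^ → 100001011100 = 2140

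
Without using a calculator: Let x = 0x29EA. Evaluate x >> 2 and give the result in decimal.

0x29EA = 10100111101010
shift right by 2 → 00101001111010 = 2682
(equivalently, floor(10730 / 4))

2682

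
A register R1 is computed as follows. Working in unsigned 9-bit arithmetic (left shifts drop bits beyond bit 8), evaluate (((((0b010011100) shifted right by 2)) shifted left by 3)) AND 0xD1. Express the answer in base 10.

16

0b010011100 = 010011100
→ shifted right by 2 → 000100111 = 39
→ shifted left by 3 (mod 2^9) → 100111000 = 312
0xD1 = 011010001
→ AND → 000010000 = 16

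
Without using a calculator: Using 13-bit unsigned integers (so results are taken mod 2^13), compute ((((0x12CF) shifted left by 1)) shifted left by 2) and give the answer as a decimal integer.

5752

0x12CF = 1001011001111
→ shifted left by 1 (mod 2^13) → 0010110011110 = 1438
→ shifted left by 2 (mod 2^13) → 1011001111000 = 5752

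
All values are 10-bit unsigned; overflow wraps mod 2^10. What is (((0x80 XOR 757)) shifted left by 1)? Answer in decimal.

234

0x80 = 0010000000
757 = 1011110101
→ XOR → 1001110101 = 629
→ shifted left by 1 (mod 2^10) → 0011101010 = 234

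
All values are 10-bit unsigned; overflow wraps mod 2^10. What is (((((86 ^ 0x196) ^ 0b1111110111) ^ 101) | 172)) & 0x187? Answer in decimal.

86 = 0001010110
0x196 = 0110010110
→ ^ → 0111000000 = 448
0b1111110111 = 1111110111
→ ^ → 1000110111 = 567
101 = 0001100101
→ ^ → 1001010010 = 594
172 = 0010101100
→ | → 1011111110 = 766
0x187 = 0110000111
→ & → 0010000110 = 134

134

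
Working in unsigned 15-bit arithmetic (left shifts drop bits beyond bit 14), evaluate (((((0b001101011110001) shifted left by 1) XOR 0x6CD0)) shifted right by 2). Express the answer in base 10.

5708

0b001101011110001 = 001101011110001
→ shifted left by 1 (mod 2^15) → 011010111100010 = 13794
0x6CD0 = 110110011010000
→ XOR → 101100100110010 = 22834
→ shifted right by 2 → 001011001001100 = 5708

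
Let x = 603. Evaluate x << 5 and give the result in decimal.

19296

603 = 000001001011011
shift left by 5 → 100101101100000 = 19296
(equivalently, 603 × 2^5 = 603 × 32)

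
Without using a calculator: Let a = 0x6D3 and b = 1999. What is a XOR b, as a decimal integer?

284

0x6D3 = 11011010011
1999 = 11111001111
XOR → 00100011100 = 284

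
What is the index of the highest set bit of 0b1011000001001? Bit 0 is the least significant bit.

0b1011000001001 = 1011000001001
The topmost 1 is at position 12 (since 2^12 = 4096 ≤ 5641 < 8192).

12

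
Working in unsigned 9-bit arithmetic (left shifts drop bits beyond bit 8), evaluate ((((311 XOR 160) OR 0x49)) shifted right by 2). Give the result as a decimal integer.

311 = 100110111
160 = 010100000
→ XOR → 110010111 = 407
0x49 = 001001001
→ OR → 111011111 = 479
→ shifted right by 2 → 001110111 = 119

119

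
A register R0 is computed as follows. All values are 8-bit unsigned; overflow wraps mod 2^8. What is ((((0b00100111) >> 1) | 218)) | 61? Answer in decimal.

0b00100111 = 00100111
→ >> 1 → 00010011 = 19
218 = 11011010
→ | → 11011011 = 219
61 = 00111101
→ | → 11111111 = 255

255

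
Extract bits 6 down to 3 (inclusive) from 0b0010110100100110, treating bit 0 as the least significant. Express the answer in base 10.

v = 0010110100100110
Shift right by 3: 0010110100100
Mask low 4 bits: 0100 = 4

4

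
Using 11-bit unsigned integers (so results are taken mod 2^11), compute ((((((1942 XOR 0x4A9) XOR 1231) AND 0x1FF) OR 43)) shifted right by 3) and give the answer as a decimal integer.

1942 = 11110010110
0x4A9 = 10010101001
→ XOR → 01100111111 = 831
1231 = 10011001111
→ XOR → 11111110000 = 2032
0x1FF = 00111111111
→ AND → 00111110000 = 496
43 = 00000101011
→ OR → 00111111011 = 507
→ shifted right by 3 → 00000111111 = 63

63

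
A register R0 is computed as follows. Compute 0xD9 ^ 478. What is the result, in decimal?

263

0xD9 = 011011001
478 = 111011110
XOR → 100000111 = 263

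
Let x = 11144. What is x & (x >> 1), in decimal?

384

x = 10101110001000 = 11144
x>>1 = 01010111000100
AND  = 00000110000000 = 384
(x & (x >> 1) has a 1 wherever x has two consecutive 1 bits.)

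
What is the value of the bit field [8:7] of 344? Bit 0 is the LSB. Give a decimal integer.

v = 0101011000
Shift right by 7: 010
Mask low 2 bits: 10 = 2

2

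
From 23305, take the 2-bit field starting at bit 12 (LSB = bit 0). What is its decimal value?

1

v = 101101100001001
Shift right by 12: 101
Mask low 2 bits: 01 = 1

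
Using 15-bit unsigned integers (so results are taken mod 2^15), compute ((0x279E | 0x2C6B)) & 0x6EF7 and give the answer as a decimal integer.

0x279E = 010011110011110
0x2C6B = 010110001101011
→ | → 010111111111111 = 12287
0x6EF7 = 110111011110111
→ & → 010111011110111 = 12023

12023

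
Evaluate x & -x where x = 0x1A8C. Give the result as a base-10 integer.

4

x = 1101010001100 = 6796
-x (two's complement) = …0010101110100
AND   = 0000000000100 = 4
(x & -x isolates the lowest set bit of x.)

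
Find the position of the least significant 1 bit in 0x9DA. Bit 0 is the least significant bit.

1

0x9DA = 100111011010
Trailing zeros: 1, so the lowest set bit is bit 1 (value 2).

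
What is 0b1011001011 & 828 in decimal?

a = 1011001011
828 = 1100111100
AND → 1000001000 = 520

520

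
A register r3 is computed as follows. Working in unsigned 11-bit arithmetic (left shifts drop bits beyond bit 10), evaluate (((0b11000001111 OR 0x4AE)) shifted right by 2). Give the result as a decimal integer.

0b11000001111 = 11000001111
0x4AE = 10010101110
→ OR → 11010101111 = 1711
→ shifted right by 2 → 00110101011 = 427

427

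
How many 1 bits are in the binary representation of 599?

6

599 = 1001010111
Count the 1s: 1 + 1 + 1 + 1 + 1 + 1 = 6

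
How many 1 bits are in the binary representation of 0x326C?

7

0x326C = 11001001101100
Count the 1s: 1 + 1 + 1 + 1 + 1 + 1 + 1 = 7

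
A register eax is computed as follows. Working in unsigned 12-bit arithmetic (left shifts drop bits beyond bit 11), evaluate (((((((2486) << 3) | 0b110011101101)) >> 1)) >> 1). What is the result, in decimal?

2486 = 100110110110
→ << 3 (mod 2^12) → 110110110000 = 3504
0b110011101101 = 110011101101
→ | → 110111111101 = 3581
→ >> 1 → 011011111110 = 1790
→ >> 1 → 001101111111 = 895

895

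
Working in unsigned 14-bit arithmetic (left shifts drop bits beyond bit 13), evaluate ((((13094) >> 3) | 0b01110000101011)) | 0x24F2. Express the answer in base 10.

16127

13094 = 11001100100110
→ >> 3 → 00011001100100 = 1636
0b01110000101011 = 01110000101011
→ | → 01111001101111 = 7791
0x24F2 = 10010011110010
→ | → 11111011111111 = 16127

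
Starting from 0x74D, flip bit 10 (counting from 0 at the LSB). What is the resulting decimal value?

x = 11101001101
bit 10 is currently 1; toggle it via x ^ (1 << 10) = x ^ 1024
→ 01101001101 = 845

845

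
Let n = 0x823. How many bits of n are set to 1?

4

0x823 = 100000100011
Count the 1s: 1 + 1 + 1 + 1 = 4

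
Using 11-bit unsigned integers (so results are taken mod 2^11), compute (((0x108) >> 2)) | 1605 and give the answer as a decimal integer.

0x108 = 00100001000
→ >> 2 → 00001000010 = 66
1605 = 11001000101
→ | → 11001000111 = 1607

1607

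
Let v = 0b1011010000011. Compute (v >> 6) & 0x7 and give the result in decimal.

2

v = 1011010000011
Shift right by 6: 1011010
Mask low 3 bits: 010 = 2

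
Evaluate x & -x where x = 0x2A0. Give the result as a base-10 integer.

32

x = 1010100000 = 672
-x (two's complement) = …0101100000
AND   = 0000100000 = 32
(x & -x isolates the lowest set bit of x.)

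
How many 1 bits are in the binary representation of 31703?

31703 = 111101111010111
Count the 1s: 1 + 1 + 1 + 1 + 1 + 1 + 1 + 1 + 1 + 1 + 1 + 1 = 12

12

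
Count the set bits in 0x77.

0x77 = 1110111
Count the 1s: 1 + 1 + 1 + 1 + 1 + 1 = 6

6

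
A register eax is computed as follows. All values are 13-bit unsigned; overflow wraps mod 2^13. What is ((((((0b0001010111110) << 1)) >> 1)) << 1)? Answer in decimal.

1404

0b0001010111110 = 0001010111110
→ << 1 (mod 2^13) → 0010101111100 = 1404
→ >> 1 → 0001010111110 = 702
→ << 1 (mod 2^13) → 0010101111100 = 1404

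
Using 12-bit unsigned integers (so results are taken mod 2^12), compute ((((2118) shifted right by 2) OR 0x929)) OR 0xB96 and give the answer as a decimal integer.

3007

2118 = 100001000110
→ shifted right by 2 → 001000010001 = 529
0x929 = 100100101001
→ OR → 101100111001 = 2873
0xB96 = 101110010110
→ OR → 101110111111 = 3007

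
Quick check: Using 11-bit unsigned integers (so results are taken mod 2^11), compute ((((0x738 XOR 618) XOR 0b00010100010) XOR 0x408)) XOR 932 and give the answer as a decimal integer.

604

0x738 = 11100111000
618 = 01001101010
→ XOR → 10101010010 = 1362
0b00010100010 = 00010100010
→ XOR → 10111110000 = 1520
0x408 = 10000001000
→ XOR → 00111111000 = 504
932 = 01110100100
→ XOR → 01001011100 = 604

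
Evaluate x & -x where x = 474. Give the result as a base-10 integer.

2

x = 111011010 = 474
-x (two's complement) = …000100110
AND   = 000000010 = 2
(x & -x isolates the lowest set bit of x.)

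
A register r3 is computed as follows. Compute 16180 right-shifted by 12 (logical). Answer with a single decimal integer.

16180 = 11111100110100
shift right by 12 → 00000000000011 = 3
(equivalently, floor(16180 / 4096))

3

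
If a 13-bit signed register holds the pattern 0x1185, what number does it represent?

-3707

pattern = 1000110000101 (MSB is 1 ⇒ negative)
Invert: 0111001111010, add 1 → 0111001111011 = 3707, so the value is -3707.
(Equivalently: 4485 - 2^13 = 4485 - 8192 = -3707.)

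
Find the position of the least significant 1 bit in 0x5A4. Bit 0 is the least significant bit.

0x5A4 = 10110100100
Trailing zeros: 2, so the lowest set bit is bit 2 (value 4).

2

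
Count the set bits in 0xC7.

5

0xC7 = 11000111
Count the 1s: 1 + 1 + 1 + 1 + 1 = 5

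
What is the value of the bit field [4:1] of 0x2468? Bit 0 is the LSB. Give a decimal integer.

v = 10010001101000
Shift right by 1: 1001000110100
Mask low 4 bits: 0100 = 4

4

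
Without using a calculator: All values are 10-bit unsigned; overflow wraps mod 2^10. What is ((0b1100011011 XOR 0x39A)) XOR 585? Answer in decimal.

0b1100011011 = 1100011011
0x39A = 1110011010
→ XOR → 0010000001 = 129
585 = 1001001001
→ XOR → 1011001000 = 712

712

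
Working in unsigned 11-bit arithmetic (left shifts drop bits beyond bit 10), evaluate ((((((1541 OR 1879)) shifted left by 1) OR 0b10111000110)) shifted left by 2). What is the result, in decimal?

1541 = 11000000101
1879 = 11101010111
→ OR → 11101010111 = 1879
→ shifted left by 1 (mod 2^11) → 11010101110 = 1710
0b10111000110 = 10111000110
→ OR → 11111101110 = 2030
→ shifted left by 2 (mod 2^11) → 11110111000 = 1976

1976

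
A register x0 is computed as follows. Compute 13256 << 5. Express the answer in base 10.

424192

13256 = 0000011001111001000
shift left by 5 → 1100111100100000000 = 424192
(equivalently, 13256 × 2^5 = 13256 × 32)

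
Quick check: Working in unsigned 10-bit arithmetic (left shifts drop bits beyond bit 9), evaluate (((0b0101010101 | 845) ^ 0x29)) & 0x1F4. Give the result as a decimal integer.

0b0101010101 = 0101010101
845 = 1101001101
→ | → 1101011101 = 861
0x29 = 0000101001
→ ^ → 1101110100 = 884
0x1F4 = 0111110100
→ & → 0101110100 = 372

372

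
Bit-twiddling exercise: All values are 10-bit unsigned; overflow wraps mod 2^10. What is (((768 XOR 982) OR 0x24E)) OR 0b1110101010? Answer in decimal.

1022

768 = 1100000000
982 = 1111010110
→ XOR → 0011010110 = 214
0x24E = 1001001110
→ OR → 1011011110 = 734
0b1110101010 = 1110101010
→ OR → 1111111110 = 1022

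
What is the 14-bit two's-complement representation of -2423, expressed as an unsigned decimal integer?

13961

2423 in 14 bits: 00100101110111
Invert: 11011010001000
Add 1:  11011010001001 = 13961
(Check: 2^14 - 2423 = 16384 - 2423 = 13961.)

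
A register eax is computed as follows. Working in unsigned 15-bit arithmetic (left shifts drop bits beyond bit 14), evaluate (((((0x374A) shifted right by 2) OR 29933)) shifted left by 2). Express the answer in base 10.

0x374A = 011011101001010
→ shifted right by 2 → 000110111010010 = 3538
29933 = 111010011101101
→ OR → 111110111111111 = 32255
→ shifted left by 2 (mod 2^15) → 111011111111100 = 30716

30716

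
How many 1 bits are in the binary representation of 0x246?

0x246 = 1001000110
Count the 1s: 1 + 1 + 1 + 1 = 4

4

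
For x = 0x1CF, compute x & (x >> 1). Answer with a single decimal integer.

x = 111001111 = 463
x>>1 = 011100111
AND  = 011000111 = 199
(x & (x >> 1) has a 1 wherever x has two consecutive 1 bits.)

199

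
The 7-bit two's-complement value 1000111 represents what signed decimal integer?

-57

pattern = 1000111 (MSB is 1 ⇒ negative)
Invert: 0111000, add 1 → 0111001 = 57, so the value is -57.
(Equivalently: 71 - 2^7 = 71 - 128 = -57.)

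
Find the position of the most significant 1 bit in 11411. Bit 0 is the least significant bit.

11411 = 10110010010011
The topmost 1 is at position 13 (since 2^13 = 8192 ≤ 11411 < 16384).

13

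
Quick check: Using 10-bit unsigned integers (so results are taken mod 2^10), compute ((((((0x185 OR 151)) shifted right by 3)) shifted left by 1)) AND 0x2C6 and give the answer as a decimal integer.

0x185 = 0110000101
151 = 0010010111
→ OR → 0110010111 = 407
→ shifted right by 3 → 0000110010 = 50
→ shifted left by 1 (mod 2^10) → 0001100100 = 100
0x2C6 = 1011000110
→ AND → 0001000100 = 68

68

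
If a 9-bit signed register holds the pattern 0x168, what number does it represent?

pattern = 101101000 (MSB is 1 ⇒ negative)
Invert: 010010111, add 1 → 010011000 = 152, so the value is -152.
(Equivalently: 360 - 2^9 = 360 - 512 = -152.)

-152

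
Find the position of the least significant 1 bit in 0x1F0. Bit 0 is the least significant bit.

4

0x1F0 = 111110000
Trailing zeros: 4, so the lowest set bit is bit 4 (value 16).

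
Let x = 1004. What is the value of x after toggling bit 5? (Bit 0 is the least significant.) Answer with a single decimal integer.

972

x = 1111101100
bit 5 is currently 1; toggle it via x ^ (1 << 5) = x ^ 32
→ 1111001100 = 972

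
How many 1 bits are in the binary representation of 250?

6

250 = 11111010
Count the 1s: 1 + 1 + 1 + 1 + 1 + 1 = 6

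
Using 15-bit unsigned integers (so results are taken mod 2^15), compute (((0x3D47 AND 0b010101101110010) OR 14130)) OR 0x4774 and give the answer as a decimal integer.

0x3D47 = 011110101000111
0b010101101110010 = 010101101110010
→ AND → 010100101000010 = 10562
14130 = 011011100110010
→ OR → 011111101110010 = 16242
0x4774 = 100011101110100
→ OR → 111111101110110 = 32630

32630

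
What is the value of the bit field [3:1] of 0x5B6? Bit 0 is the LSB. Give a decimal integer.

v = 10110110110
Shift right by 1: 1011011011
Mask low 3 bits: 011 = 3

3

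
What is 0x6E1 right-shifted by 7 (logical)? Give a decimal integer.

0x6E1 = 11011100001
shift right by 7 → 00000001101 = 13
(equivalently, floor(1761 / 128))

13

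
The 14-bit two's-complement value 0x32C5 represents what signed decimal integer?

pattern = 11001011000101 (MSB is 1 ⇒ negative)
Invert: 00110100111010, add 1 → 00110100111011 = 3387, so the value is -3387.
(Equivalently: 12997 - 2^14 = 12997 - 16384 = -3387.)

-3387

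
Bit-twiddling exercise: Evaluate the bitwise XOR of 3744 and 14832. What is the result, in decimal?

14160

3744 = 00111010100000
14832 = 11100111110000
XOR → 11011101010000 = 14160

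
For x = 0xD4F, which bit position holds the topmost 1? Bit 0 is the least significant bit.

0xD4F = 110101001111
The topmost 1 is at position 11 (since 2^11 = 2048 ≤ 3407 < 4096).

11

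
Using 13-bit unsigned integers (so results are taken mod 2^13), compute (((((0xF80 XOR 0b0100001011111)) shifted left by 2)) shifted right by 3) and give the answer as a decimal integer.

0xF80 = 0111110000000
0b0100001011111 = 0100001011111
→ XOR → 0011111011111 = 2015
→ shifted left by 2 (mod 2^13) → 1111101111100 = 8060
→ shifted right by 3 → 0001111101111 = 1007

1007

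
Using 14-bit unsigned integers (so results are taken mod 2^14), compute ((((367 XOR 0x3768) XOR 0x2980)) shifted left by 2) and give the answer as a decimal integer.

367 = 00000101101111
0x3768 = 11011101101000
→ XOR → 11011000000111 = 13831
0x2980 = 10100110000000
→ XOR → 01111110000111 = 8071
→ shifted left by 2 (mod 2^14) → 11111000011100 = 15900

15900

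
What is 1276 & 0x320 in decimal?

1276 = 10011111100
0x320 = 01100100000
AND → 00000100000 = 32

32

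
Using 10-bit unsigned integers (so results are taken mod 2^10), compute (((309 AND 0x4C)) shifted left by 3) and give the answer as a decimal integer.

32

309 = 0100110101
0x4C = 0001001100
→ AND → 0000000100 = 4
→ shifted left by 3 (mod 2^10) → 0000100000 = 32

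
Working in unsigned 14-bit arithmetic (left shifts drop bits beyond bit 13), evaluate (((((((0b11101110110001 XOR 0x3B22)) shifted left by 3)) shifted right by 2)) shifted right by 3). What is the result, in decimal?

36

0b11101110110001 = 11101110110001
0x3B22 = 11101100100010
→ XOR → 00000010010011 = 147
→ shifted left by 3 (mod 2^14) → 00010010011000 = 1176
→ shifted right by 2 → 00000100100110 = 294
→ shifted right by 3 → 00000000100100 = 36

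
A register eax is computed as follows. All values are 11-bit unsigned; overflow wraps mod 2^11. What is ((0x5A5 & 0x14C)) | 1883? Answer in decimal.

0x5A5 = 10110100101
0x14C = 00101001100
→ & → 00100000100 = 260
1883 = 11101011011
→ | → 11101011111 = 1887

1887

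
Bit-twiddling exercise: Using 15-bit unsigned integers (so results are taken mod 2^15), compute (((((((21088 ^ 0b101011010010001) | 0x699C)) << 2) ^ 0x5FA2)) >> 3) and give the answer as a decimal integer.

21088 = 101001001100000
0b101011010010001 = 101011010010001
→ ^ → 000010011110001 = 1265
0x699C = 110100110011100
→ | → 110110111111101 = 28157
→ << 2 (mod 2^15) → 011011111110100 = 14324
0x5FA2 = 101111110100010
→ ^ → 110100001010110 = 26710
→ >> 3 → 000110100001010 = 3338

3338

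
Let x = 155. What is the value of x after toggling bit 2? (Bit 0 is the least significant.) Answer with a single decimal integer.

159

x = 10011011
bit 2 is currently 0; toggle it via x ^ (1 << 2) = x ^ 4
→ 10011111 = 159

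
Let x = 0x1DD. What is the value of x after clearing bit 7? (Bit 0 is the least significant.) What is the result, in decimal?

x = 0111011101
bit 7 is currently 1; clear it via x & ~(1 << 7) = x & ~128
→ 0101011101 = 349

349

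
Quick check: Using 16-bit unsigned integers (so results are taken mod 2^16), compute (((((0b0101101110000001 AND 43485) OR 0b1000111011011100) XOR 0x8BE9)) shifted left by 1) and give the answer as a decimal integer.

0b0101101110000001 = 0101101110000001
43485 = 1010100111011101
→ AND → 0000100110000001 = 2433
0b1000111011011100 = 1000111011011100
→ OR → 1000111111011101 = 36829
0x8BE9 = 1000101111101001
→ XOR → 0000010000110100 = 1076
→ shifted left by 1 (mod 2^16) → 0000100001101000 = 2152

2152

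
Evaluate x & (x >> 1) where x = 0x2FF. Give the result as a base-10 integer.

x = 1011111111 = 767
x>>1 = 0101111111
AND  = 0001111111 = 127
(x & (x >> 1) has a 1 wherever x has two consecutive 1 bits.)

127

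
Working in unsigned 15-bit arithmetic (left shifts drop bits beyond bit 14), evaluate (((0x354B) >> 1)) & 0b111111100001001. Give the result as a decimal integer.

0x354B = 011010101001011
→ >> 1 → 001101010100101 = 6821
0b111111100001001 = 111111100001001
→ & → 001101000000001 = 6657

6657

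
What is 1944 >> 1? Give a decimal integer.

972

1944 = 11110011000
shift right by 1 → 01111001100 = 972
(equivalently, floor(1944 / 2))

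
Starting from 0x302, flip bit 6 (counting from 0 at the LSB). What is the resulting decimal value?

834

x = 01100000010
bit 6 is currently 0; toggle it via x ^ (1 << 6) = x ^ 64
→ 01101000010 = 834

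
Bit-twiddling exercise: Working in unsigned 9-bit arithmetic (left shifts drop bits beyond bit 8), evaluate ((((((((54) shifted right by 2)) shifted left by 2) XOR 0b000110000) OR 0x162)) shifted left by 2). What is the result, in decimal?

408

54 = 000110110
→ shifted right by 2 → 000001101 = 13
→ shifted left by 2 (mod 2^9) → 000110100 = 52
0b000110000 = 000110000
→ XOR → 000000100 = 4
0x162 = 101100010
→ OR → 101100110 = 358
→ shifted left by 2 (mod 2^9) → 110011000 = 408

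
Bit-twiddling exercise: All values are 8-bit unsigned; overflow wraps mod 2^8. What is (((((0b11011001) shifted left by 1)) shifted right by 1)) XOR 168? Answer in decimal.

241

0b11011001 = 11011001
→ shifted left by 1 (mod 2^8) → 10110010 = 178
→ shifted right by 1 → 01011001 = 89
168 = 10101000
→ XOR → 11110001 = 241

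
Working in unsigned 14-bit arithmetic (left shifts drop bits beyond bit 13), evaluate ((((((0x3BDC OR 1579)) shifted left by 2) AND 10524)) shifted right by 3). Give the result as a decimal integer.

0x3BDC = 11101111011100
1579 = 00011000101011
→ OR → 11111111111111 = 16383
→ shifted left by 2 (mod 2^14) → 11111111111100 = 16380
10524 = 10100100011100
→ AND → 10100100011100 = 10524
→ shifted right by 3 → 00010100100011 = 1315

1315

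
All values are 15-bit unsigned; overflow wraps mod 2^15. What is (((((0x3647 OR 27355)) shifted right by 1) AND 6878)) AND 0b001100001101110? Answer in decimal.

6222

0x3647 = 011011001000111
27355 = 110101011011011
→ OR → 111111011011111 = 32479
→ shifted right by 1 → 011111101101111 = 16239
6878 = 001101011011110
→ AND → 001101001001110 = 6734
0b001100001101110 = 001100001101110
→ AND → 001100001001110 = 6222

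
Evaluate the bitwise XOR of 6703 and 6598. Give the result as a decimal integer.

6703 = 1101000101111
6598 = 1100111000110
XOR → 0001111101001 = 1001

1001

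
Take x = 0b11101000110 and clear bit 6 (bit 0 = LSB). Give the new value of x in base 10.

x = 11101000110
bit 6 is currently 1; clear it via x & ~(1 << 6) = x & ~64
→ 11100000110 = 1798

1798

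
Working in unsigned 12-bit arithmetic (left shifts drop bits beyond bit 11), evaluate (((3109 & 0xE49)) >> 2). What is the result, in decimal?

768

3109 = 110000100101
0xE49 = 111001001001
→ & → 110000000001 = 3073
→ >> 2 → 001100000000 = 768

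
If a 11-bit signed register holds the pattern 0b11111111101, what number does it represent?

-3

pattern = 11111111101 (MSB is 1 ⇒ negative)
Invert: 00000000010, add 1 → 00000000011 = 3, so the value is -3.
(Equivalently: 2045 - 2^11 = 2045 - 2048 = -3.)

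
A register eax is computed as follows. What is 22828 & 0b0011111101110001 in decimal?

6432

22828 = 101100100101100
b = 011111101110001
AND → 001100100100000 = 6432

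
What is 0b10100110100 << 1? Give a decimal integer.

2664

x = 010100110100
shift left by 1 → 101001101000 = 2664
(equivalently, 1332 × 2^1 = 1332 × 2)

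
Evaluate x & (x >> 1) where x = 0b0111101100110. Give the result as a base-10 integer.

x = 111101100110 = 3942
x>>1 = 011110110011
AND  = 011100100010 = 1826
(x & (x >> 1) has a 1 wherever x has two consecutive 1 bits.)

1826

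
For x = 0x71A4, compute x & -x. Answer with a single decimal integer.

4

x = 111000110100100 = 29092
-x (two's complement) = …000111001011100
AND   = 000000000000100 = 4
(x & -x isolates the lowest set bit of x.)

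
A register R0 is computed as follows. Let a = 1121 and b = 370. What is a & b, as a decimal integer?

1121 = 10001100001
370 = 00101110010
AND → 00001100000 = 96

96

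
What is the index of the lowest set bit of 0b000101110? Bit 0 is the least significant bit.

1

0b000101110 = 101110
Trailing zeros: 1, so the lowest set bit is bit 1 (value 2).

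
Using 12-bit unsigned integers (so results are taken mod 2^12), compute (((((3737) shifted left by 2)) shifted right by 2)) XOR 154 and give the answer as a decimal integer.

3737 = 111010011001
→ shifted left by 2 (mod 2^12) → 101001100100 = 2660
→ shifted right by 2 → 001010011001 = 665
154 = 000010011010
→ XOR → 001000000011 = 515

515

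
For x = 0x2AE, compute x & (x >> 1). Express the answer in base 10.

x = 1010101110 = 686
x>>1 = 0101010111
AND  = 0000000110 = 6
(x & (x >> 1) has a 1 wherever x has two consecutive 1 bits.)

6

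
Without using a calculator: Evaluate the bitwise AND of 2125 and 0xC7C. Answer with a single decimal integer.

2124

2125 = 100001001101
0xC7C = 110001111100
AND → 100001001100 = 2124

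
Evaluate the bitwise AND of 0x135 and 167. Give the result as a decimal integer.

0x135 = 100110101
167 = 010100111
AND → 000100101 = 37

37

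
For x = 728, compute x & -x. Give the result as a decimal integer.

x = 1011011000 = 728
-x (two's complement) = …0100101000
AND   = 0000001000 = 8
(x & -x isolates the lowest set bit of x.)

8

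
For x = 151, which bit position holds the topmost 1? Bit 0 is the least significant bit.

151 = 10010111
The topmost 1 is at position 7 (since 2^7 = 128 ≤ 151 < 256).

7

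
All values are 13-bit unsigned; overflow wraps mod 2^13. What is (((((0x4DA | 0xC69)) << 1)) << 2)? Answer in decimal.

0x4DA = 0010011011010
0xC69 = 0110001101001
→ | → 0110011111011 = 3323
→ << 1 (mod 2^13) → 1100111110110 = 6646
→ << 2 (mod 2^13) → 0011111011000 = 2008

2008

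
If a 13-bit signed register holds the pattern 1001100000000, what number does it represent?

pattern = 1001100000000 (MSB is 1 ⇒ negative)
Invert: 0110011111111, add 1 → 0110100000000 = 3328, so the value is -3328.
(Equivalently: 4864 - 2^13 = 4864 - 8192 = -3328.)

-3328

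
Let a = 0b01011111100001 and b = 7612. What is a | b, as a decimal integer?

a = 1011111100001
7612 = 1110110111100
 OR → 1111111111101 = 8189

8189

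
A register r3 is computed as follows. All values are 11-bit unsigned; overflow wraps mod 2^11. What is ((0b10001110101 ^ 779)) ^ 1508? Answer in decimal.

0b10001110101 = 10001110101
779 = 01100001011
→ ^ → 11101111110 = 1918
1508 = 10111100100
→ ^ → 01010011010 = 666

666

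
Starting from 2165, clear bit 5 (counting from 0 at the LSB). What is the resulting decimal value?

2133

x = 100001110101
bit 5 is currently 1; clear it via x & ~(1 << 5) = x & ~32
→ 100001010101 = 2133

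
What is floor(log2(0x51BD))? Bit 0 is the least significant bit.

14

0x51BD = 101000110111101
The topmost 1 is at position 14 (since 2^14 = 16384 ≤ 20925 < 32768).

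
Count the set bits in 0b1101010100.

5

n = 1101010100
Count the 1s: 1 + 1 + 1 + 1 + 1 = 5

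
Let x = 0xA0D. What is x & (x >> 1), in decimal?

x = 101000001101 = 2573
x>>1 = 010100000110
AND  = 000000000100 = 4
(x & (x >> 1) has a 1 wherever x has two consecutive 1 bits.)

4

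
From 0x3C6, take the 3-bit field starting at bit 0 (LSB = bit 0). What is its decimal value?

v = 1111000110
Shift right by 0: 1111000110
Mask low 3 bits: 110 = 6

6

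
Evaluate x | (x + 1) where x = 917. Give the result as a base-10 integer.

x = 1110010101 = 917
x + 1 = 1110010110
OR    = 1110010111 = 919
(x | (x + 1) sets the lowest cleared bit.)

919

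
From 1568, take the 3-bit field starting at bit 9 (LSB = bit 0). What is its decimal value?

3

v = 0011000100000
Shift right by 9: 0011
Mask low 3 bits: 011 = 3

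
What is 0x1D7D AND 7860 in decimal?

7220

0x1D7D = 1110101111101
7860 = 1111010110100
AND → 1110000110100 = 7220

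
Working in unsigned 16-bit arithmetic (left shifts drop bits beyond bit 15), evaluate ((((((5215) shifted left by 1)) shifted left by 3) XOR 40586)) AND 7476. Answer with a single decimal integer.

6448

5215 = 0001010001011111
→ shifted left by 1 (mod 2^16) → 0010100010111110 = 10430
→ shifted left by 3 (mod 2^16) → 0100010111110000 = 17904
40586 = 1001111010001010
→ XOR → 1101101101111010 = 56186
7476 = 0001110100110100
→ AND → 0001100100110000 = 6448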